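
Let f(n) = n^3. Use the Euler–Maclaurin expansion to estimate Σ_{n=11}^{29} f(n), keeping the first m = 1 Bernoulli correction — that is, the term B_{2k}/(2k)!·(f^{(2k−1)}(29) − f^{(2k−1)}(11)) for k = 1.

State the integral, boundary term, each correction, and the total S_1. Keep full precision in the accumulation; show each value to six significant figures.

S_1 ≈ 186200

∫_11^29 x^3 dx evaluates to 173160.
Endpoint term: (f(11) + f(29))/2 = (1331.00 + 24389.0)/2 = 12860.0.
Running total after boundary: 186020.
k=1: B_{2}/(2)! × [f^{(1)}(29) − f^{(1)}(11)] = 1/12 × (2523.00 − 363.000) = 180.000.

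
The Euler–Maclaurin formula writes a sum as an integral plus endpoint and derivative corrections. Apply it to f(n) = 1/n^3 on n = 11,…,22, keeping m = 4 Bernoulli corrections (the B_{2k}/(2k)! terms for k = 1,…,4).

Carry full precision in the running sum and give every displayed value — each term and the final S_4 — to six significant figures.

The integral term ∫_11^22 1/x^3 dx = 0.00309917.
Boundary: ½(f(11) + f(22)) = ½(0.000751315 + 9.39144e-05) = 0.000422615.
So far: 0.00352179.
Correction k=1: B_{2}/2! · (f^{(1)}(22) − f^{(1)}(11)) = 1/12 · (-1.28065e-05 − (-0.000204904)) = 1.60081e-05.
Running total after k=1: 0.00353780.
Correction k=2: B_{4}/4! · (f^{(3)}(22) − f^{(3)}(11)) = −1/720 · (-5.29194e-07 − (-3.38684e-05)) = -4.63045e-08.
Running total after k=2: 0.00353775.
Correction k=3: B_{6}/6! · (f^{(5)}(22) − f^{(5)}(11)) = 1/30240 · (-4.59218e-08 − (-1.17560e-05)) = 3.87238e-10.
Running total after k=3: 0.00353775.
Correction k=4: B_{8}/8! · (f^{(7)}(22) − f^{(7)}(11)) = −1/1209600 · (-6.83135e-09 − (-6.99530e-06)) = -5.77750e-12.

S_4 ≈ 0.00353775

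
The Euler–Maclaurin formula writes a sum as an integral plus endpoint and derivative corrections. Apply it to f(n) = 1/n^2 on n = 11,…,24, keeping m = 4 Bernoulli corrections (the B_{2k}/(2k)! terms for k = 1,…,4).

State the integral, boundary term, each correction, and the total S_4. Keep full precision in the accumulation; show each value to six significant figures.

S_4 ≈ 0.0543557

Integral: ∫_11^24 1/x^2 dx = 0.0492424.
Boundary: ½(f(11) + f(24)) = ½(0.00826446 + 0.00173611) = 0.00500029.
Running total after boundary: 0.0542427.
Order-1 term: 1/12 · (-0.000144676 − (-0.00150263)) = 0.000113163.
After k=1: 0.0543559.
Order-2 term: −1/720 · (-3.01408e-06 − (-0.000149021)) = -2.02788e-07.
After k=2: 0.0543557.
Order-3 term: 1/30240 · (-1.56983e-07 − (-3.69474e-05)) = 1.21661e-09.
After k=3: 0.0543557.
Order-4 term: −1/1209600 · (-1.52623e-08 − (-1.70996e-05)) = -1.41240e-11.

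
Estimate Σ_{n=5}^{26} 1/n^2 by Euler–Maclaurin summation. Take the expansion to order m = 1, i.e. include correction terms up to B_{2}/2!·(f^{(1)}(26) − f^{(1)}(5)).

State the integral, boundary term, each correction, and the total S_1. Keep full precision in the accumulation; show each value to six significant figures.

∫_5^26 1/x^2 dx evaluates to 0.161538.
Endpoint term: (f(5) + f(26))/2 = (0.0400000 + 0.00147929)/2 = 0.0207396.
So far: 0.182278.
Order-1 term: 1/12 · (-0.000113792 − (-0.0160000)) = 0.00132385.

S_1 ≈ 0.183602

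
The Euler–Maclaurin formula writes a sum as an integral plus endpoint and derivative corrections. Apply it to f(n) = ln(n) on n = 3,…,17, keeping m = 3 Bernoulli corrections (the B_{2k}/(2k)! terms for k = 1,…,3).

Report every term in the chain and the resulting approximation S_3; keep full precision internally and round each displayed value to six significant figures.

∫_3^17 ln(x) dx evaluates to 30.8688.
Boundary: ½(f(3) + f(17)) = ½(1.09861 + 2.83321) = 1.96591.
So far: 32.8347.
k=1: B_{2}/(2)! × [f^{(1)}(17) − f^{(1)}(3)] = 1/12 × (0.0588235 − 0.333333) = -0.0228758.
After k=1: 32.8118.
k=2: B_{4}/(4)! × [f^{(3)}(17) − f^{(3)}(3)] = −1/720 × (0.000407083 − 0.0740741) = 0.000102315.
After k=2: 32.8119.
k=3: B_{6}/(6)! × [f^{(5)}(17) − f^{(5)}(3)] = 1/30240 × (1.69031e-05 − 0.0987654) = -3.26549e-06.

S_3 ≈ 32.8119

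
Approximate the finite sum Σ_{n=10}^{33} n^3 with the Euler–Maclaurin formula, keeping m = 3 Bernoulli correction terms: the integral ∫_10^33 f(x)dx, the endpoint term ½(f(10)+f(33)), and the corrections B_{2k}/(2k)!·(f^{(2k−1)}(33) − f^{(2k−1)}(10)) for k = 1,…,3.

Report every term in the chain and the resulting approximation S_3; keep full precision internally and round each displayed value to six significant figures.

S_3 ≈ 312696

∫_10^33 x^3 dx evaluates to 293980.
½[f(10) + f(33)] = ½[1000.00 + 35937.0] = 18468.5.
Integral + boundary = 312449.
k=1: B_{2}/(2)! × [f^{(1)}(33) − f^{(1)}(10)] = 1/12 × (3267.00 − 300.000) = 247.250.
After k=1: 312696.
k=2: B_{4}/(4)! × [f^{(3)}(33) − f^{(3)}(10)] = −1/720 × (6.00000 − 6.00000) = 0.00000.
After k=2: 312696.
k=3: B_{6}/(6)! × [f^{(5)}(33) − f^{(5)}(10)] = 1/30240 × (0.00000 − 0.00000) = 0.00000.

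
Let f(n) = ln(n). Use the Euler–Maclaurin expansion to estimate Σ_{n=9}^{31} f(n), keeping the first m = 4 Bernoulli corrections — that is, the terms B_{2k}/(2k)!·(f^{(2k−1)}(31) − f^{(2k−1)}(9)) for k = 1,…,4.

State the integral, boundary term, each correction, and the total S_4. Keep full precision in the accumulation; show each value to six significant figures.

The integral term ∫_9^31 ln(x) dx = 64.6786.
Boundary: ½(f(9) + f(31)) = ½(2.19722 + 3.43399) = 2.81561.
Integral + boundary = 67.4942.
Order-1 term: 1/12 · (0.0322581 − 0.111111) = -0.00657109.
Running total after k=1: 67.4876.
Order-2 term: −1/720 · (6.71344e-05 − 0.00274348) = 3.71715e-06.
Running total after k=2: 67.4876.
Order-3 term: 1/30240 · (8.38306e-07 − 0.000406442) = -1.34128e-08.
Running total after k=3: 67.4876.
Order-4 term: −1/1209600 · (2.61698e-08 − 0.000150534) = 1.24428e-10.

S_4 ≈ 67.4876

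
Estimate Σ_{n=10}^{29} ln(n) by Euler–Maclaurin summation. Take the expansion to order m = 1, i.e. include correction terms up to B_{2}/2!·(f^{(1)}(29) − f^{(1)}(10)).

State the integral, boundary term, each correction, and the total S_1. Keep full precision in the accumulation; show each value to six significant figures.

∫_10^29 ln(x) dx evaluates to 55.6257.
Boundary: ½(f(10) + f(29)) = ½(2.30259 + 3.36730) = 2.83494.
Running total after boundary: 58.4607.
k=1: B_{2}/(2)! × [f^{(1)}(29) − f^{(1)}(10)] = 1/12 × (0.0344828 − 0.100000) = -0.00545977.

S_1 ≈ 58.4552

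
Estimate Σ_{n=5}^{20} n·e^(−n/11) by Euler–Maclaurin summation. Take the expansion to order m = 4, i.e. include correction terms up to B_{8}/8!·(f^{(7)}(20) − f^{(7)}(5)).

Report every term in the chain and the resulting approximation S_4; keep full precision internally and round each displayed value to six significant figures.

S_4 ≈ 59.5324

The integral term ∫_5^20 x·e^(−x/11) dx = 56.3623.
Endpoint term: (f(5) + f(20))/2 = (3.17368 + 3.24641)/2 = 3.21005.
So far: 59.5723.
Correction k=1: B_{2}/2! · (f^{(1)}(20) − f^{(1)}(5)) = 1/12 · (-0.132808 − 0.346220) = -0.0399190.
Running total after k=1: 59.5324.
Correction k=2: B_{4}/4! · (f^{(3)}(20) − f^{(3)}(5)) = −1/720 · (0.00158540 − 0.0133528) = 1.63437e-05.
Running total after k=2: 59.5324.
Correction k=3: B_{6}/6! · (f^{(5)}(20) − f^{(5)}(5)) = 1/30240 · (3.52759e-05 − 0.000197061) = -5.35003e-09.
Running total after k=3: 59.5324.
Correction k=4: B_{8}/8! · (f^{(7)}(20) − f^{(7)}(5)) = −1/1209600 · (4.74788e-07 − 2.34519e-06) = 1.54629e-12.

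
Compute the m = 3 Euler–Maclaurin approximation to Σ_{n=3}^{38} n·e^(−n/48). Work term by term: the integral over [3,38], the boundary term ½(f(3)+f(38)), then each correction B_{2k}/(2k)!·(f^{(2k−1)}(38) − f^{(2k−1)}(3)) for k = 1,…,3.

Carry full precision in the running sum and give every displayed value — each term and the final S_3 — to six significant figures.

∫_3^38 x·e^(−x/48) dx evaluates to 429.332.
½[f(3) + f(38)] = ½[2.81824 + 17.2174] = 10.0178.
Integral + boundary = 439.350.
Order-1 term: 1/12 · (0.0943935 − 0.880700) = -0.0655255.
Partial sum through k=1: 439.284.
Order-2 term: −1/720 · (0.000434276 − 0.00119771) = 1.06033e-06.
Partial sum through k=2: 439.284.
Order-3 term: 1/30240 · (3.59194e-07 − 8.73773e-07) = -1.70165e-11.

S_3 ≈ 439.284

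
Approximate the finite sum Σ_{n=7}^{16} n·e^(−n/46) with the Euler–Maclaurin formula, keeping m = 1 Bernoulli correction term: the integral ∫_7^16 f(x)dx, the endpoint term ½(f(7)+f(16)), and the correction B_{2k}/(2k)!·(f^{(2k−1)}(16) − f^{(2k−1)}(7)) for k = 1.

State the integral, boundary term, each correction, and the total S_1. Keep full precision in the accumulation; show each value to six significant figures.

∫_7^16 x·e^(−x/46) dx evaluates to 79.7050.
Boundary: ½(f(7) + f(16)) = ½(6.01187 + 11.2995) = 8.65571.
Integral + boundary = 88.3607.
k=1: B_{2}/(2)! × [f^{(1)}(16) − f^{(1)}(7)] = 1/12 × (0.460579 − 0.728146) = -0.0222972.

S_1 ≈ 88.3384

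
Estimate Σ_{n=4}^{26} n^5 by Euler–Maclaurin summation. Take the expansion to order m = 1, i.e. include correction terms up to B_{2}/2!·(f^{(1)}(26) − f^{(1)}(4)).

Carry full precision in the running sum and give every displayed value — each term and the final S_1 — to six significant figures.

Integral: ∫_4^26 x^5 dx = 5.14853e+07.
Endpoint term: (f(4) + f(26))/2 = (1024.00 + 1.18814e+07)/2 = 5.94120e+06.
So far: 5.74265e+07.
Order-1 term: 1/12 · (2.28488e+06 − 1280.00) = 190300.

S_1 ≈ 5.76168e+07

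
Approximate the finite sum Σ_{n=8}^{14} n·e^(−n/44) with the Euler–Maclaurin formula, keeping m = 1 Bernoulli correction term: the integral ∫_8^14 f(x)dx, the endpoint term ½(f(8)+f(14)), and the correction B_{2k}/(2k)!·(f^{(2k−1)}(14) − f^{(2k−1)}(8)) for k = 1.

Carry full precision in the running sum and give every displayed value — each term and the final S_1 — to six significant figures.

S_1 ≈ 59.5337

∫_8^14 x·e^(−x/44) dx evaluates to 51.1219.
½[f(8) + f(14)] = ½[6.67002 + 10.1846] = 8.42731.
Running total after boundary: 59.5492.
Order-1 term: 1/12 · (0.496003 − 0.682161) = -0.0155132.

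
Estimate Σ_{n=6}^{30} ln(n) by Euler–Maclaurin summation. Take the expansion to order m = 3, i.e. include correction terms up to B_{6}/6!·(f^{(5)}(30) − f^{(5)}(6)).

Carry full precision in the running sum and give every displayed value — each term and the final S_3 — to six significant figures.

Integral: ∫_6^30 ln(x) dx = 67.2854.
Endpoint term: (f(6) + f(30))/2 = (1.79176 + 3.40120)/2 = 2.59648.
Running total after boundary: 69.8818.
Order-1 term: 1/12 · (0.0333333 − 0.166667) = -0.0111111.
After k=1: 69.8707.
Order-2 term: −1/720 · (7.40741e-05 − 0.00925926) = 1.27572e-05.
After k=2: 69.8707.
Order-3 term: 1/30240 · (9.87654e-07 − 0.00308642) = -1.02031e-07.

S_3 ≈ 69.8707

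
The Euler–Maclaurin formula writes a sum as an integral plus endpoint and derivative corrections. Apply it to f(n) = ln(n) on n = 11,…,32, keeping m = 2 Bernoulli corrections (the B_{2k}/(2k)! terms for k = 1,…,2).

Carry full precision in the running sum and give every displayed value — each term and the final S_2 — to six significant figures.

S_2 ≈ 66.4535

∫_11^32 ln(x) dx evaluates to 63.5267.
Boundary: ½(f(11) + f(32)) = ½(2.39790 + 3.46574) = 2.93182.
Running total after boundary: 66.4585.
Order-1 term: 1/12 · (0.0312500 − 0.0909091) = -0.00497159.
Partial sum through k=1: 66.4535.
Order-2 term: −1/720 · (6.10352e-05 − 0.00150263) = 2.00221e-06.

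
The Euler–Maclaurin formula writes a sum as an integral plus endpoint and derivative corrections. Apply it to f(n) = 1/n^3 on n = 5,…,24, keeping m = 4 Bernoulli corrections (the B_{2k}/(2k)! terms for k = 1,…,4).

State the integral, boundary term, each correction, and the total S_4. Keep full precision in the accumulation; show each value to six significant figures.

The integral term ∫_5^24 1/x^3 dx = 0.0191319.
½[f(5) + f(24)] = ½[0.00800000 + 7.23380e-05] = 0.00403617.
Running total after boundary: 0.0231681.
k=1: B_{2}/(2)! × [f^{(1)}(24) − f^{(1)}(5)] = 1/12 × (-9.04225e-06 − (-0.00480000)) = 0.000399246.
Running total after k=1: 0.0235674.
k=2: B_{4}/(4)! × [f^{(3)}(24) − f^{(3)}(5)] = −1/720 × (-3.13967e-07 − (-0.00384000)) = -5.33290e-06.
Running total after k=2: 0.0235620.
k=3: B_{6}/(6)! × [f^{(5)}(24) − f^{(5)}(5)] = 1/30240 × (-2.28934e-08 − (-0.00645120)) = 2.13333e-07.
Running total after k=3: 0.0235622.
k=4: B_{8}/(8)! × [f^{(7)}(24) − f^{(7)}(5)] = −1/1209600 × (-2.86168e-09 − (-0.0185795)) = -1.53600e-08.

S_4 ≈ 0.0235622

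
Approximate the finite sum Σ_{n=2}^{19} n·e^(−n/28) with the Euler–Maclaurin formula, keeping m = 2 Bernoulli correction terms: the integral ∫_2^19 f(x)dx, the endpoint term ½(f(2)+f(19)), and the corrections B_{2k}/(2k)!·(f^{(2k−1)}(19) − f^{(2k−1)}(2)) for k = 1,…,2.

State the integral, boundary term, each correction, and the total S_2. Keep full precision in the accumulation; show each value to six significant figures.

∫_2^19 x·e^(−x/28) dx evaluates to 114.432.
Boundary: ½(f(2) + f(19)) = ½(1.86213 + 9.63948) = 5.75080.
Integral + boundary = 120.182.
Order-1 term: 1/12 · (0.163074 − 0.864558) = -0.0584570.
Running total after k=1: 120.124.
Order-2 term: −1/720 · (0.00150224 − 0.00347791) = 2.74399e-06.

S_2 ≈ 120.124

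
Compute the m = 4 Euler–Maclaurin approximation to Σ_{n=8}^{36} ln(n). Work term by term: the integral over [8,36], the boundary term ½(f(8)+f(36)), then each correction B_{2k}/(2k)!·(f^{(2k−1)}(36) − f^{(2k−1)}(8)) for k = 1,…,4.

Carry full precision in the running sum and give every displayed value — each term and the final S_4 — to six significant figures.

S_4 ≈ 87.1945

Integral: ∫_8^36 ln(x) dx = 84.3711.
Endpoint term: (f(8) + f(36))/2 = (2.07944 + 3.58352)/2 = 2.83148.
Running total after boundary: 87.2026.
k=1: B_{2}/(2)! × [f^{(1)}(36) − f^{(1)}(8)] = 1/12 × (0.0277778 − 0.125000) = -0.00810185.
Running total after k=1: 87.1945.
k=2: B_{4}/(4)! × [f^{(3)}(36) − f^{(3)}(8)] = −1/720 × (4.28669e-05 − 0.00390625) = 5.36581e-06.
Running total after k=2: 87.1945.
k=3: B_{6}/(6)! × [f^{(5)}(36) − f^{(5)}(8)] = 1/30240 × (3.96916e-07 − 0.000732422) = -2.42072e-08.
Running total after k=3: 87.1945.
k=4: B_{8}/(8)! × [f^{(7)}(36) − f^{(7)}(8)] = −1/1209600 × (9.18787e-09 − 0.000343323) = 2.83824e-10.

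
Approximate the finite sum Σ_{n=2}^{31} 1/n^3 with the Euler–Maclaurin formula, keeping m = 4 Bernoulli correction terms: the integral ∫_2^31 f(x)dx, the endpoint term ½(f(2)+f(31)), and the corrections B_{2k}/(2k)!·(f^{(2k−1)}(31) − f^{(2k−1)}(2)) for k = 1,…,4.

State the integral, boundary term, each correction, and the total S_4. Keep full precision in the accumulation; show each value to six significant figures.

S_4 ≈ 0.201498

∫_2^31 1/x^3 dx evaluates to 0.124480.
Boundary: ½(f(2) + f(31)) = ½(0.125000 + 3.35672e-05) = 0.0625168.
Running total after boundary: 0.186996.
Correction k=1: B_{2}/2! · (f^{(1)}(31) − f^{(1)}(2)) = 1/12 · (-3.24844e-06 − (-0.187500)) = 0.0156247.
Partial sum through k=1: 0.202621.
Correction k=2: B_{4}/4! · (f^{(3)}(31) − f^{(3)}(2)) = −1/720 · (-6.76054e-08 − (-0.937500)) = -0.00130208.
Partial sum through k=2: 0.201319.
Correction k=3: B_{6}/6! · (f^{(5)}(31) − f^{(5)}(2)) = 1/30240 · (-2.95466e-09 − (-9.84375)) = 0.000325521.
Partial sum through k=3: 0.201645.
Correction k=4: B_{8}/8! · (f^{(7)}(31) − f^{(7)}(2)) = −1/1209600 · (-2.21369e-10 − (-177.188)) = -0.000146484.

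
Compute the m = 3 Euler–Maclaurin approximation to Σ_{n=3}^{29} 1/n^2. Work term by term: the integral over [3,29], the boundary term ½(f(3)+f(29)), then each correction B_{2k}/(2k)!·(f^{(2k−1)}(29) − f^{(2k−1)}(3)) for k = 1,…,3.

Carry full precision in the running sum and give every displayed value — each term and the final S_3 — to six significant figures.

S_3 ≈ 0.361040

Integral: ∫_3^29 1/x^2 dx = 0.298851.
Endpoint term: (f(3) + f(29))/2 = (0.111111 + 0.00118906)/2 = 0.0561501.
So far: 0.355001.
Correction k=1: B_{2}/2! · (f^{(1)}(29) − f^{(1)}(3)) = 1/12 · (-8.20042e-05 − (-0.0740741)) = 0.00616601.
After k=1: 0.361167.
Correction k=2: B_{4}/4! · (f^{(3)}(29) − f^{(3)}(3)) = −1/720 · (-1.17010e-06 − (-0.0987654)) = -0.000137173.
After k=2: 0.361029.
Correction k=3: B_{6}/6! · (f^{(5)}(29) − f^{(5)}(3)) = 1/30240 · (-4.17394e-08 − (-0.329218)) = 1.08868e-05.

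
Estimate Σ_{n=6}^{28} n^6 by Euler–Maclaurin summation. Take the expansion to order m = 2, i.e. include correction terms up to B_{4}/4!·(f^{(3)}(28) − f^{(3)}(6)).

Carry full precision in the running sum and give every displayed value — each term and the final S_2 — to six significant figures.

The integral term ∫_6^28 x^6 dx = 1.92752e+09.
½[f(6) + f(28)] = ½[46656.0 + 4.81890e+08] = 2.40968e+08.
Integral + boundary = 2.16849e+09.
k=1: B_{2}/(2)! × [f^{(1)}(28) − f^{(1)}(6)] = 1/12 × (1.03262e+08 − 46656.0) = 8.60130e+06.
Running total after k=1: 2.17709e+09.
k=2: B_{4}/(4)! × [f^{(3)}(28) − f^{(3)}(6)] = −1/720 × (2.63424e+06 − 25920.0) = -3622.67.

S_2 ≈ 2.17709e+09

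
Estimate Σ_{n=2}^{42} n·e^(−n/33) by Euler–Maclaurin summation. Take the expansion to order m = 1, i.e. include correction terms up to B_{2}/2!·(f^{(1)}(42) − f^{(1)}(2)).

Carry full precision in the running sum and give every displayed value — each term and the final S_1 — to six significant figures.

S_1 ≈ 400.656

The integral term ∫_2^42 x·e^(−x/33) dx = 393.914.
Boundary: ½(f(2) + f(42)) = ½(1.88239 + 11.7628) = 6.82260.
So far: 400.736.
Order-1 term: 1/12 · (-0.0763818 − 0.884152) = -0.0800445.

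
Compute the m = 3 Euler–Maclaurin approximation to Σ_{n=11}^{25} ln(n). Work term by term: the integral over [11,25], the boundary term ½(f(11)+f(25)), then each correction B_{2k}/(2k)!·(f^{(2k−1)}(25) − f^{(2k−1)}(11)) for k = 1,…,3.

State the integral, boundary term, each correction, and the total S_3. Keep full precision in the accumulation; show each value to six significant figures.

The integral term ∫_11^25 ln(x) dx = 40.0950.
½[f(11) + f(25)] = ½[2.39790 + 3.21888] = 2.80839.
So far: 42.9034.
k=1: B_{2}/(2)! × [f^{(1)}(25) − f^{(1)}(11)] = 1/12 × (0.0400000 − 0.0909091) = -0.00424242.
Running total after k=1: 42.8992.
k=2: B_{4}/(4)! × [f^{(3)}(25) − f^{(3)}(11)] = −1/720 × (0.000128000 − 0.00150263) = 1.90921e-06.
Running total after k=2: 42.8992.
k=3: B_{6}/(6)! × [f^{(5)}(25) − f^{(5)}(11)] = 1/30240 × (2.45760e-06 − 0.000149021) = -4.84668e-09.

S_3 ≈ 42.8992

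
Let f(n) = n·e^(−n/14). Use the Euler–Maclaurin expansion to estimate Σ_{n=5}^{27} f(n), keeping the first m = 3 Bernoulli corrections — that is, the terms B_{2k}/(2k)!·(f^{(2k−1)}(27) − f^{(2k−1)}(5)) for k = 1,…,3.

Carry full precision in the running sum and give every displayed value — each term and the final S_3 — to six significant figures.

S_3 ≈ 106.341

∫_5^27 x·e^(−x/14) dx evaluates to 102.679.
½[f(5) + f(27)] = ½[3.49836 + 3.92460] = 3.71148.
So far: 106.390.
Order-1 term: 1/12 · (-0.134973 − 0.449789) = -0.0487302.
After k=1: 106.341.
Order-2 term: −1/720 · (0.000794583 − 0.00943436) = 1.19997e-05.
After k=2: 106.341.
Order-3 term: 1/30240 · (1.16215e-05 − 8.45606e-05) = -2.41201e-09.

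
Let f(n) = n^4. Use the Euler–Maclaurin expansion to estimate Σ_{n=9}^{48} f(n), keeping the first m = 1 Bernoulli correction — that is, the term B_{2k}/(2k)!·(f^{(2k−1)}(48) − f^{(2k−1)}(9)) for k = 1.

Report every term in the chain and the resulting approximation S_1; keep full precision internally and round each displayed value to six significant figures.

S_1 ≈ 5.36431e+07

The integral term ∫_9^48 x^4 dx = 5.09490e+07.
½[f(9) + f(48)] = ½[6561.00 + 5.30842e+06] = 2.65749e+06.
So far: 5.36065e+07.
Order-1 term: 1/12 · (442368 − 2916.00) = 36621.0.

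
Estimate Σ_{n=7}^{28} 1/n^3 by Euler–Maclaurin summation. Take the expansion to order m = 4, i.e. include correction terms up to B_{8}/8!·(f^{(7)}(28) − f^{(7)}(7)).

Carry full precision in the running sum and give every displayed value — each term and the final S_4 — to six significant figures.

S_4 ≈ 0.0111499

The integral term ∫_7^28 1/x^3 dx = 0.00956633.
Boundary: ½(f(7) + f(28)) = ½(0.00291545 + 4.55539e-05) = 0.00148050.
Integral + boundary = 0.0110468.
k=1: B_{2}/(2)! × [f^{(1)}(28) − f^{(1)}(7)] = 1/12 × (-4.88078e-06 − (-0.00124948)) = 0.000103717.
After k=1: 0.0111505.
k=2: B_{4}/(4)! × [f^{(3)}(28) − f^{(3)}(7)] = −1/720 × (-1.24510e-07 − (-0.000509992)) = -7.08149e-07.
After k=2: 0.0111498.
k=3: B_{6}/(6)! × [f^{(5)}(28) − f^{(5)}(7)] = 1/30240 × (-6.67016e-09 − (-0.000437136)) = 1.44553e-08.
After k=3: 0.0111499.
k=4: B_{8}/(8)! × [f^{(7)}(28) − f^{(7)}(7)] = −1/1209600 × (-6.12566e-10 − (-0.000642322)) = -5.31019e-10.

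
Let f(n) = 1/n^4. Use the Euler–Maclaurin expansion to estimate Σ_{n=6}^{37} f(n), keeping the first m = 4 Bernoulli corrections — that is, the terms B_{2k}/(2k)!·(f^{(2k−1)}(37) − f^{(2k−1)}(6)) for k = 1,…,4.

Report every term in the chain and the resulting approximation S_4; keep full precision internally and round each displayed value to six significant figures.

S_4 ≈ 0.00196499

The integral term ∫_6^37 1/x^4 dx = 0.00153663.
Boundary: ½(f(6) + f(37)) = ½(0.000771605 + 5.33572e-07) = 0.000386069.
So far: 0.00192270.
Order-1 term: 1/12 · (-5.76835e-08 − (-0.000514403)) = 4.28621e-05.
After k=1: 0.00196556.
Order-2 term: −1/720 · (-1.26406e-09 − (-0.000428669)) = -5.95372e-07.
After k=2: 0.00196497.
Order-3 term: 1/30240 · (-5.17075e-11 − (-0.000666819)) = 2.20509e-08.
After k=3: 0.00196499.
Order-4 term: −1/1209600 · (-3.39933e-12 − (-0.00166705)) = -1.37818e-09.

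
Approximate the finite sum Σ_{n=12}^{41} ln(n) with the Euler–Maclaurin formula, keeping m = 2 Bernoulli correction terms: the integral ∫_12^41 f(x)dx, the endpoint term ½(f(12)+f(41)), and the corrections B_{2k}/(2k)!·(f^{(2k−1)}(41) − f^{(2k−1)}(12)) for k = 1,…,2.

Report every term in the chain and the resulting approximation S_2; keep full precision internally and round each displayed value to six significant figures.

S_2 ≈ 96.5319

∫_12^41 ln(x) dx evaluates to 93.4376.
Boundary: ½(f(12) + f(41)) = ½(2.48491 + 3.71357) = 3.09924.
Integral + boundary = 96.5368.
Correction k=1: B_{2}/2! · (f^{(1)}(41) − f^{(1)}(12)) = 1/12 · (0.0243902 − 0.0833333) = -0.00491192.
Partial sum through k=1: 96.5319.
Correction k=2: B_{4}/4! · (f^{(3)}(41) − f^{(3)}(12)) = −1/720 · (2.90187e-05 − 0.00115741) = 1.56721e-06.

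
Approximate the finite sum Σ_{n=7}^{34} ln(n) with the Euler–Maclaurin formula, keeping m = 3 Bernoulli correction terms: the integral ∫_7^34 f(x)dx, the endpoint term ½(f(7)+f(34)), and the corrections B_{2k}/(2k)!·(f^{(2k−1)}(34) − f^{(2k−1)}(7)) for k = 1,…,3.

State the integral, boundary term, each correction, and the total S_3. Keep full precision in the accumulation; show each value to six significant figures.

S_3 ≈ 82.0016

∫_7^34 ln(x) dx evaluates to 79.2749.
Endpoint term: (f(7) + f(34))/2 = (1.94591 + 3.52636)/2 = 2.73614.
Running total after boundary: 82.0110.
Correction k=1: B_{2}/2! · (f^{(1)}(34) − f^{(1)}(7)) = 1/12 · (0.0294118 − 0.142857) = -0.00945378.
Partial sum through k=1: 82.0016.
Correction k=2: B_{4}/4! · (f^{(3)}(34) − f^{(3)}(7)) = −1/720 · (5.08854e-05 − 0.00583090) = 8.02780e-06.
Partial sum through k=2: 82.0016.
Correction k=3: B_{6}/6! · (f^{(5)}(34) − f^{(5)}(7)) = 1/30240 · (5.28222e-07 − 0.00142798) = -4.72040e-08.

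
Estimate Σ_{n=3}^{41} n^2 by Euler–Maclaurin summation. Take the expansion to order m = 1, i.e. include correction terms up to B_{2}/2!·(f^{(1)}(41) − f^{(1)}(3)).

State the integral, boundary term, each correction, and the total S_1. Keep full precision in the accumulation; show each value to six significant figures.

S_1 ≈ 23816.0

∫_3^41 x^2 dx evaluates to 22964.7.
Boundary: ½(f(3) + f(41)) = ½(9.00000 + 1681.00) = 845.000.
Integral + boundary = 23809.7.
k=1: B_{2}/(2)! × [f^{(1)}(41) − f^{(1)}(3)] = 1/12 × (82.0000 − 6.00000) = 6.33333.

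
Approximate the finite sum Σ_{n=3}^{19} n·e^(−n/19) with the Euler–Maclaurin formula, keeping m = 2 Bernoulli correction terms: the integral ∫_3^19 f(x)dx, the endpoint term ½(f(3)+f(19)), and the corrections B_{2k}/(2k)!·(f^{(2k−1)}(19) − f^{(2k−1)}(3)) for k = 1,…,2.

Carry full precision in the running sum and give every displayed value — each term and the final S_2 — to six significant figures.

The integral term ∫_3^19 x·e^(−x/19) dx = 91.3378.
½[f(3) + f(19)] = ½[2.56182 + 6.98971] = 4.77576.
Integral + boundary = 96.1136.
Correction k=1: B_{2}/2! · (f^{(1)}(19) − f^{(1)}(3)) = 1/12 · (0.00000 − 0.719107) = -0.0599256.
Partial sum through k=1: 96.0537.
Correction k=2: B_{4}/4! · (f^{(3)}(19) − f^{(3)}(3)) = −1/720 · (0.00203811 − 0.00672295) = 6.50672e-06.

S_2 ≈ 96.0537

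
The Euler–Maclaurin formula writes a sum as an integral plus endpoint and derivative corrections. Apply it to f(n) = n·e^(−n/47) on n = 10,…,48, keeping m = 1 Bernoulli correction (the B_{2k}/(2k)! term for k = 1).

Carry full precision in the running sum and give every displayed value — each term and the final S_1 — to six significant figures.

The integral term ∫_10^48 x·e^(−x/47) dx = 557.555.
Endpoint term: (f(10) + f(48))/2 = (8.08345 + 17.2865)/2 = 12.6850.
Integral + boundary = 570.240.
Order-1 term: 1/12 · (-0.00766244 − 0.636357) = -0.0536683.

S_1 ≈ 570.186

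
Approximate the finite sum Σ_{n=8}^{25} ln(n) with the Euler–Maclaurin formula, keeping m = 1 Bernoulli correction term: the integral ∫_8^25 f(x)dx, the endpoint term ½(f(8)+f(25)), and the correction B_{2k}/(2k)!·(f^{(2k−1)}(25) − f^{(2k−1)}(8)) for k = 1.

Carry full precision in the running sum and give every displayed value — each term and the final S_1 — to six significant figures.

∫_8^25 ln(x) dx evaluates to 46.8364.
½[f(8) + f(25)] = ½[2.07944 + 3.21888] = 2.64916.
Integral + boundary = 49.4855.
Correction k=1: B_{2}/2! · (f^{(1)}(25) − f^{(1)}(8)) = 1/12 · (0.0400000 − 0.125000) = -0.00708333.

S_1 ≈ 49.4784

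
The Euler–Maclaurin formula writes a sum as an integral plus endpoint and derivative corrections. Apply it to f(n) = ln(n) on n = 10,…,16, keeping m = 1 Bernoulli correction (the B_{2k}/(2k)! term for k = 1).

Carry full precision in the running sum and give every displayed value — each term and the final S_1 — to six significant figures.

S_1 ≈ 17.8700

Integral: ∫_10^16 ln(x) dx = 15.3356.
½[f(10) + f(16)] = ½[2.30259 + 2.77259] = 2.53759.
So far: 17.8732.
k=1: B_{2}/(2)! × [f^{(1)}(16) − f^{(1)}(10)] = 1/12 × (0.0625000 − 0.100000) = -0.00312500.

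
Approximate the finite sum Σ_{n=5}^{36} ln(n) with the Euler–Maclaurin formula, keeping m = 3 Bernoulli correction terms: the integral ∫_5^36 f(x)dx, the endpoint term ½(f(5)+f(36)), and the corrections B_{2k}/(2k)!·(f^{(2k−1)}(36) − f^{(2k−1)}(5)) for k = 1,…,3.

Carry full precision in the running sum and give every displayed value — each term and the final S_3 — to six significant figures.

S_3 ≈ 92.5416

The integral term ∫_5^36 ln(x) dx = 89.9595.
Endpoint term: (f(5) + f(36))/2 = (1.60944 + 3.58352)/2 = 2.59648.
Integral + boundary = 92.5560.
Order-1 term: 1/12 · (0.0277778 − 0.200000) = -0.0143519.
Partial sum through k=1: 92.5416.
Order-2 term: −1/720 · (4.28669e-05 − 0.0160000) = 2.21627e-05.
Partial sum through k=2: 92.5416.
Order-3 term: 1/30240 · (3.96916e-07 − 0.00768000) = -2.53955e-07.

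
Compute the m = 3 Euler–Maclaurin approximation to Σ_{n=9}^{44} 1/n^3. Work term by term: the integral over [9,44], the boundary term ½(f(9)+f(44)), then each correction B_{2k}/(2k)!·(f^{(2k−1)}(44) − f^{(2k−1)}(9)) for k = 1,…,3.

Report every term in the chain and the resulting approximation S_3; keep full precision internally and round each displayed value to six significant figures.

S_3 ≈ 0.00664420

Integral: ∫_9^44 1/x^3 dx = 0.00591458.
Boundary: ½(f(9) + f(44)) = ½(0.00137174 + 1.17393e-05) = 0.000691741.
So far: 0.00660632.
Order-1 term: 1/12 · (-8.00406e-07 − (-0.000457247)) = 3.80372e-05.
After k=1: 0.00664435.
Order-2 term: −1/720 · (-8.26866e-09 − (-0.000112901)) = -1.56795e-07.
After k=2: 0.00664420.
Order-3 term: 1/30240 · (-1.79382e-10 − (-5.85410e-05)) = 1.93588e-09.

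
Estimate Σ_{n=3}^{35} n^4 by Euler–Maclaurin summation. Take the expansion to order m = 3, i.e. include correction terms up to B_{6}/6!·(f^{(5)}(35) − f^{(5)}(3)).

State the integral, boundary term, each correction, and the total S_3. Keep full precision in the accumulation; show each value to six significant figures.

The integral term ∫_3^35 x^4 dx = 1.05043e+07.
Boundary: ½(f(3) + f(35)) = ½(81.0000 + 1.50062e+06) = 750353.
So far: 1.12547e+07.
Correction k=1: B_{2}/2! · (f^{(1)}(35) − f^{(1)}(3)) = 1/12 · (171500 − 108.000) = 14282.7.
Partial sum through k=1: 1.12690e+07.
Correction k=2: B_{4}/4! · (f^{(3)}(35) − f^{(3)}(3)) = −1/720 · (840.000 − 72.0000) = -1.06667.
Partial sum through k=2: 1.12690e+07.
Correction k=3: B_{6}/6! · (f^{(5)}(35) − f^{(5)}(3)) = 1/30240 · (0.00000 − 0.00000) = 0.00000.

S_3 ≈ 1.12690e+07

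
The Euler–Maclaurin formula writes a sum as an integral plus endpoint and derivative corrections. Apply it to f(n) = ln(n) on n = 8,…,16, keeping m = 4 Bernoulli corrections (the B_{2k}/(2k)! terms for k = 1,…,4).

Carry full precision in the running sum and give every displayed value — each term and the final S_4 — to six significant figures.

Integral: ∫_8^16 ln(x) dx = 19.7259.
Boundary: ½(f(8) + f(16)) = ½(2.07944 + 2.77259) = 2.42602.
So far: 22.1519.
Order-1 term: 1/12 · (0.0625000 − 0.125000) = -0.00520833.
Running total after k=1: 22.1467.
Order-2 term: −1/720 · (0.000488281 − 0.00390625) = 4.74718e-06.
Running total after k=2: 22.1467.
Order-3 term: 1/30240 · (2.28882e-05 − 0.000732422) = -2.34634e-08.
Running total after k=3: 22.1467.
Order-4 term: −1/1209600 · (2.68221e-06 − 0.000343323) = 2.81614e-10.

S_4 ≈ 22.1467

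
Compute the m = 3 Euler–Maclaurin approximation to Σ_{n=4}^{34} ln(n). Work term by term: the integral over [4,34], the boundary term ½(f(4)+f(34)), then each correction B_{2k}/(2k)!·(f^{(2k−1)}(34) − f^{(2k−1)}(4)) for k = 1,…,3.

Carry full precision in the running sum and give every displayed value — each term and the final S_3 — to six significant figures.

∫_4^34 ln(x) dx evaluates to 84.3511.
Boundary: ½(f(4) + f(34)) = ½(1.38629 + 3.52636) = 2.45633.
So far: 86.8074.
Correction k=1: B_{2}/2! · (f^{(1)}(34) − f^{(1)}(4)) = 1/12 · (0.0294118 − 0.250000) = -0.0183824.
Partial sum through k=1: 86.7890.
Correction k=2: B_{4}/4! · (f^{(3)}(34) − f^{(3)}(4)) = −1/720 · (5.08854e-05 − 0.0312500) = 4.33321e-05.
Partial sum through k=2: 86.7891.
Correction k=3: B_{6}/6! · (f^{(5)}(34) − f^{(5)}(4)) = 1/30240 · (5.28222e-07 − 0.0234375) = -7.75032e-07.

S_3 ≈ 86.7891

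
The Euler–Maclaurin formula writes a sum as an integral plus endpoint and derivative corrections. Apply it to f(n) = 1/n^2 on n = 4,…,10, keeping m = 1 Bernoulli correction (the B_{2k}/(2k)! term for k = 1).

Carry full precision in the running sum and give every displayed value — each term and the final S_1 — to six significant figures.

S_1 ≈ 0.188688

Integral: ∫_4^10 1/x^2 dx = 0.150000.
Boundary: ½(f(4) + f(10)) = ½(0.0625000 + 0.0100000) = 0.0362500.
Running total after boundary: 0.186250.
k=1: B_{2}/(2)! × [f^{(1)}(10) − f^{(1)}(4)] = 1/12 × (-0.00200000 − (-0.0312500)) = 0.00243750.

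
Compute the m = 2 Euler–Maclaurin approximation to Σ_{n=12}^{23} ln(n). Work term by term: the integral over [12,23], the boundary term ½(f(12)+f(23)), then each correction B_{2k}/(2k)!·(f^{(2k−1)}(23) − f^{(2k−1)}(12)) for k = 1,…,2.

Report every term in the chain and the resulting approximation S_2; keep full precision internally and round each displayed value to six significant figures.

S_2 ≈ 34.1044

The integral term ∫_12^23 ln(x) dx = 31.2975.
Endpoint term: (f(12) + f(23))/2 = (2.48491 + 3.13549)/2 = 2.81020.
Running total after boundary: 34.1077.
Order-1 term: 1/12 · (0.0434783 − 0.0833333) = -0.00332126.
Running total after k=1: 34.1044.
Order-2 term: −1/720 · (0.000164379 − 0.00115741) = 1.37921e-06.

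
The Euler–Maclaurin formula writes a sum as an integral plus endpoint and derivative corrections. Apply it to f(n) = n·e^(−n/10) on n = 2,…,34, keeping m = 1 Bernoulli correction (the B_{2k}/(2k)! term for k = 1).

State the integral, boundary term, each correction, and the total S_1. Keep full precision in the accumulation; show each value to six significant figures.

Integral: ∫_2^34 x·e^(−x/10) dx = 83.5635.
½[f(2) + f(34)] = ½[1.63746 + 1.13469] = 1.38608.
Integral + boundary = 84.9495.
k=1: B_{2}/(2)! × [f^{(1)}(34) − f^{(1)}(2)] = 1/12 × (-0.0800958 − 0.654985) = -0.0612567.

S_1 ≈ 84.8883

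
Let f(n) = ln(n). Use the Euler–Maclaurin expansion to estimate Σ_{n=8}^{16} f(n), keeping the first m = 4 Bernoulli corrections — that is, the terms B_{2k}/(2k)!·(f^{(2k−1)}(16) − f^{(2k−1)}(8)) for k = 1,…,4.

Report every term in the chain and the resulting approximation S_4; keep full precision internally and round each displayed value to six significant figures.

The integral term ∫_8^16 ln(x) dx = 19.7259.
½[f(8) + f(16)] = ½[2.07944 + 2.77259] = 2.42602.
So far: 22.1519.
Order-1 term: 1/12 · (0.0625000 − 0.125000) = -0.00520833.
After k=1: 22.1467.
Order-2 term: −1/720 · (0.000488281 − 0.00390625) = 4.74718e-06.
After k=2: 22.1467.
Order-3 term: 1/30240 · (2.28882e-05 − 0.000732422) = -2.34634e-08.
After k=3: 22.1467.
Order-4 term: −1/1209600 · (2.68221e-06 − 0.000343323) = 2.81614e-10.

S_4 ≈ 22.1467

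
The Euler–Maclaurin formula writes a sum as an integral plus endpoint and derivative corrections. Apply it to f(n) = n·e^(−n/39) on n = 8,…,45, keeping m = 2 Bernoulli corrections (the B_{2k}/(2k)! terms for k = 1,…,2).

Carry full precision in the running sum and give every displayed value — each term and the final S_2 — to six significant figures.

The integral term ∫_8^45 x·e^(−x/39) dx = 459.737.
Endpoint term: (f(8) + f(45))/2 = (6.51634 + 14.1940)/2 = 10.3552.
Running total after boundary: 470.092.
Order-1 term: 1/12 · (-0.0485263 − 0.647457) = -0.0579986.
After k=1: 470.034.
Order-2 term: −1/720 · (0.000382851 − 0.00149674) = 1.54707e-06.

S_2 ≈ 470.034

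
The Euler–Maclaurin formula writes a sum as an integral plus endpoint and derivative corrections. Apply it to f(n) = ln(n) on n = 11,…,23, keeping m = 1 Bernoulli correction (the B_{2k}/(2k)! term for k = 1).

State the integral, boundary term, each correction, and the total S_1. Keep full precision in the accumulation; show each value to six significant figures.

S_1 ≈ 36.5023

The integral term ∫_11^23 ln(x) dx = 33.7395.
Endpoint term: (f(11) + f(23))/2 = (2.39790 + 3.13549)/2 = 2.76669.
Integral + boundary = 36.5062.
Order-1 term: 1/12 · (0.0434783 − 0.0909091) = -0.00395257.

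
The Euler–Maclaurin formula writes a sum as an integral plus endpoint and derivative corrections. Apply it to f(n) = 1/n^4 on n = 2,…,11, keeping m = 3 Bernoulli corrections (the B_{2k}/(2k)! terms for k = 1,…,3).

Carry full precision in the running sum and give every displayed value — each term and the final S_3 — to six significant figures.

S_3 ≈ 0.0822469

Integral: ∫_2^11 1/x^4 dx = 0.0414162.
Endpoint term: (f(2) + f(11))/2 = (0.0625000 + 6.83013e-05)/2 = 0.0312842.
So far: 0.0727004.
Correction k=1: B_{2}/2! · (f^{(1)}(11) − f^{(1)}(2)) = 1/12 · (-2.48369e-05 − (-0.125000)) = 0.0104146.
Partial sum through k=1: 0.0831150.
Correction k=2: B_{4}/4! · (f^{(3)}(11) − f^{(3)}(2)) = −1/720 · (-6.15790e-06 − (-0.937500)) = -0.00130207.
Partial sum through k=2: 0.0818129.
Correction k=3: B_{6}/6! · (f^{(5)}(11) − f^{(5)}(2)) = 1/30240 · (-2.84994e-06 − (-13.1250)) = 0.000434028.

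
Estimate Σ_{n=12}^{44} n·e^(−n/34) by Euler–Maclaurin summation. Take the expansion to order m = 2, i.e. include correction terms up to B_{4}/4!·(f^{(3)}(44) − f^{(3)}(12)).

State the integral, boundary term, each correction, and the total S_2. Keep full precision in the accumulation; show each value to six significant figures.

∫_12^44 x·e^(−x/34) dx evaluates to 371.877.
Endpoint term: (f(12) + f(44))/2 = (8.43142 + 12.0621)/2 = 10.2468.
So far: 382.124.
Correction k=1: B_{2}/2! · (f^{(1)}(44) − f^{(1)}(12)) = 1/12 · (-0.0806293 − 0.454636) = -0.0446054.
Partial sum through k=1: 382.079.
Correction k=2: B_{4}/4! · (f^{(3)}(44) − f^{(3)}(12)) = −1/720 · (0.000404542 − 0.00160889) = 1.67270e-06.

S_2 ≈ 382.079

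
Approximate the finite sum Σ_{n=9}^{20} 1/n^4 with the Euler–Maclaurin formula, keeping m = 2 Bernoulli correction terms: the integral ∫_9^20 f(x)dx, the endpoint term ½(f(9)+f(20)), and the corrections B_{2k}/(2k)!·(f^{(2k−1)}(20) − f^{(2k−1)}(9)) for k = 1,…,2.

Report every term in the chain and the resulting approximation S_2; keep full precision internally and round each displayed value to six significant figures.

The integral term ∫_9^20 1/x^4 dx = 0.000415581.
Boundary: ½(f(9) + f(20)) = ½(0.000152416 + 6.25000e-06) = 7.93329e-05.
So far: 0.000494914.
Correction k=1: B_{2}/2! · (f^{(1)}(20) − f^{(1)}(9)) = 1/12 · (-1.25000e-06 − (-6.77404e-05)) = 5.54086e-06.
Partial sum through k=1: 0.000500454.
Correction k=2: B_{4}/4! · (f^{(3)}(20) − f^{(3)}(9)) = −1/720 · (-9.37500e-08 − (-2.50890e-05)) = -3.47157e-08.

S_2 ≈ 0.000500420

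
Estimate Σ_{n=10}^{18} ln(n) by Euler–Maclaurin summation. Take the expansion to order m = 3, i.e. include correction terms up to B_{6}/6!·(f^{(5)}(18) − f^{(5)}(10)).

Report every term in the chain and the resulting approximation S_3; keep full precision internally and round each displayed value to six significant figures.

S_3 ≈ 23.5936

Integral: ∫_10^18 ln(x) dx = 21.0008.
Endpoint term: (f(10) + f(18))/2 = (2.30259 + 2.89037)/2 = 2.59648.
So far: 23.5973.
Order-1 term: 1/12 · (0.0555556 − 0.100000) = -0.00370370.
Partial sum through k=1: 23.5936.
Order-2 term: −1/720 · (0.000342936 − 0.00200000) = 2.30148e-06.
Partial sum through k=2: 23.5936.
Order-3 term: 1/30240 · (1.27013e-05 − 0.000240000) = -7.51649e-09.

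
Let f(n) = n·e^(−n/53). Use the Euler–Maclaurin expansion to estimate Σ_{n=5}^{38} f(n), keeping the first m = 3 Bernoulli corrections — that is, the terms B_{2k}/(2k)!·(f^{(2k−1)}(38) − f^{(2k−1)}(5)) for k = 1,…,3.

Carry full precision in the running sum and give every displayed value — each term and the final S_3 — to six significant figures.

∫_5^38 x·e^(−x/53) dx evaluates to 442.555.
Boundary: ½(f(5) + f(38)) = ½(4.54987 + 18.5525) = 11.5512.
So far: 454.106.
k=1: B_{2}/(2)! × [f^{(1)}(38) − f^{(1)}(5)] = 1/12 × (0.138177 − 0.824127) = -0.0571625.
Partial sum through k=1: 454.049.
k=2: B_{4}/(4)! × [f^{(3)}(38) − f^{(3)}(5)] = −1/720 × (0.000396805 − 0.000941287) = 7.56225e-07.
Partial sum through k=2: 454.049.
k=3: B_{6}/(6)! × [f^{(5)}(38) − f^{(5)}(5)] = 1/30240 × (2.65012e-07 − 5.65748e-07) = -9.94496e-12.

S_3 ≈ 454.049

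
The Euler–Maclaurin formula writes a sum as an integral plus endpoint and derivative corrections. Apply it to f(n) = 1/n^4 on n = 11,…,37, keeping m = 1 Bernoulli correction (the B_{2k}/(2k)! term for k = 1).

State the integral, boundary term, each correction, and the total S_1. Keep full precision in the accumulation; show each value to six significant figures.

S_1 ≈ 0.000280340

Integral: ∫_11^37 1/x^4 dx = 0.000243858.
Endpoint term: (f(11) + f(37))/2 = (6.83013e-05 + 5.33572e-07)/2 = 3.44175e-05.
So far: 0.000278275.
Order-1 term: 1/12 · (-5.76835e-08 − (-2.48369e-05)) = 2.06493e-06.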